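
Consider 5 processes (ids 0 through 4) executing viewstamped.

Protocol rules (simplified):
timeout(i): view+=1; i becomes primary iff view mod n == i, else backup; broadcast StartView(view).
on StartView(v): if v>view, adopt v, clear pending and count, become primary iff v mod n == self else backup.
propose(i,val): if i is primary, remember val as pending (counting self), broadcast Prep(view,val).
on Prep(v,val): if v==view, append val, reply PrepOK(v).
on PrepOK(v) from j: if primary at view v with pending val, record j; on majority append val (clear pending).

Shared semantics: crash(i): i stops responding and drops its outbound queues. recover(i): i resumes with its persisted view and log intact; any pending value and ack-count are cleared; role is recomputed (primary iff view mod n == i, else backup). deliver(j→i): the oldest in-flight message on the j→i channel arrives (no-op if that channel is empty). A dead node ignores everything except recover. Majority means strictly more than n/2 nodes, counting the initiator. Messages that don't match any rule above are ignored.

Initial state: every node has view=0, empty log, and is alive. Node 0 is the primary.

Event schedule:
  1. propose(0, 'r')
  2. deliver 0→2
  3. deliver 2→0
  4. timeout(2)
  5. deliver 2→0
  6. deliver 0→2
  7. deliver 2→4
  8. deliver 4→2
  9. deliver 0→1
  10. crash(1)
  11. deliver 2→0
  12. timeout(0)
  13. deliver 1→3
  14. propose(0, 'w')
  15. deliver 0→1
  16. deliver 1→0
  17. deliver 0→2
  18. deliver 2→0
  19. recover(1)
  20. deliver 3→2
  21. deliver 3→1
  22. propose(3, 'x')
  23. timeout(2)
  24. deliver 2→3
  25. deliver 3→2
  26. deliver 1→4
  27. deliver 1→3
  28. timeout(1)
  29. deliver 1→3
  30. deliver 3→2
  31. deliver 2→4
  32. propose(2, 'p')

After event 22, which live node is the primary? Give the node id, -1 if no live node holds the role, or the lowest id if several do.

2

1. propose(0,'r'):  nop
2. deliver 0→2:  <2:back v0 r>
3. deliver 2→0:  nop
4. timeout(2):  <2:back v1 r>
5. deliver 2→0:  <0:back v1 ->
6. deliver 0→2:  nop
7. deliver 2→4:  <4:back v1 ->
8. deliver 4→2:  nop
9. deliver 0→1:  <1:back v0 r>
10. crash(1):  <1:✗back v0 r>
11. deliver 2→0:  nop
12. timeout(0):  <0:back v2 ->
13. deliver 1→3:  nop
14. propose(0,'w'):  nop
15. deliver 0→1:  nop
16. deliver 1→0:  nop
17. deliver 0→2:  <2:prim v2 r>
18. deliver 2→0:  nop
19. recover(1):  <1:back v0 r>
20. deliver 3→2:  nop
21. deliver 3→1:  nop
22. propose(3,'x'):  nop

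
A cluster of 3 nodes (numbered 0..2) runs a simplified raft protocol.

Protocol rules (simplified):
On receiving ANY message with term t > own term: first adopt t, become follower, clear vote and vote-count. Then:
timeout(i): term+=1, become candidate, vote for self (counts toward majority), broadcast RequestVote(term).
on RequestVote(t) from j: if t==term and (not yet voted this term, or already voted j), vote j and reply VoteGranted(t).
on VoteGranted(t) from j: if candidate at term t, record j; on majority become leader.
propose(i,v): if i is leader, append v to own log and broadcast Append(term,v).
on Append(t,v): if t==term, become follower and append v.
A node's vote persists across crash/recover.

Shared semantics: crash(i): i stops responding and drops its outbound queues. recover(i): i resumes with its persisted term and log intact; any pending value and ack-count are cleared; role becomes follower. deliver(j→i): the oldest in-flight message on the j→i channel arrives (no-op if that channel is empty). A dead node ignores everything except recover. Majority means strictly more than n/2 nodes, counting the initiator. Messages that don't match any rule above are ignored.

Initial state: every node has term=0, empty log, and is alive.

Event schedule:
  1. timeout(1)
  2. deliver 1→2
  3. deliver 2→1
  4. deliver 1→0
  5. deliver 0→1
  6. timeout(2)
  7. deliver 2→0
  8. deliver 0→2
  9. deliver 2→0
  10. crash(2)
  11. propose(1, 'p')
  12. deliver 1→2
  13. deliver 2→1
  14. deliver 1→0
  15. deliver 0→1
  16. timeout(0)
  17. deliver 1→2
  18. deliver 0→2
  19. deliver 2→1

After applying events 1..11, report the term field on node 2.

2

e1 timeout(1): 1[cand,t=1,-]
e2 deliver 1→2: 2[foll,t=1,-]
e3 deliver 2→1: 1[lead,t=1,-]
e4 deliver 1→0: 0[foll,t=1,-]
e5 deliver 0→1: ·
e6 timeout(2): 2[cand,t=2,-]
e7 deliver 2→0: 0[foll,t=2,-]
e8 deliver 0→2: 2[lead,t=2,-]
e9 deliver 2→0: ·
e10 crash(2): 2[✗lead,t=2,-]
e11 propose(1,'p'): 1[lead,t=1,p]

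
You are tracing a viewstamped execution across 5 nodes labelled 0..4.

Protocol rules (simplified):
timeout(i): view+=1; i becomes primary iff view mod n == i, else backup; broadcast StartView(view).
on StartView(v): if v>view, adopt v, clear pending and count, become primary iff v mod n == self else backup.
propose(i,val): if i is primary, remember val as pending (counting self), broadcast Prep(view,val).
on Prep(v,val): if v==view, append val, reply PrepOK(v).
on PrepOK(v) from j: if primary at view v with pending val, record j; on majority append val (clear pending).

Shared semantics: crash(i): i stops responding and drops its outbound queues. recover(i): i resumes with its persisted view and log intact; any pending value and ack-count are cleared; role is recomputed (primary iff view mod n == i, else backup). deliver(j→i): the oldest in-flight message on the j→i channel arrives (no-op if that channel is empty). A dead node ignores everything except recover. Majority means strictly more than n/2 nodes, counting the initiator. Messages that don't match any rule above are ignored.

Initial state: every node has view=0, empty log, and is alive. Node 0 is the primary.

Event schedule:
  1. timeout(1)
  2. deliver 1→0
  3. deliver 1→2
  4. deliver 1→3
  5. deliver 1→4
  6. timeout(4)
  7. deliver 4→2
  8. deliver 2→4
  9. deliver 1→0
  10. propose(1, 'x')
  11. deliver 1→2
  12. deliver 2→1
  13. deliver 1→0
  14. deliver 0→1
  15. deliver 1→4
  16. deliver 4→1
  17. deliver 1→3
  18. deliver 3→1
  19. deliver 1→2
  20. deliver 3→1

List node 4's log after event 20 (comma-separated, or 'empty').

e1 timeout(1): 1[prim,v=1,-]
e2 deliver 1→0: 0[back,v=1,-]
e3 deliver 1→2: 2[back,v=1,-]
e4 deliver 1→3: 3[back,v=1,-]
e5 deliver 1→4: 4[back,v=1,-]
e6 timeout(4): 4[back,v=2,-]
e7 deliver 4→2: 2[prim,v=2,-]
e8 deliver 2→4: ·
e9 deliver 1→0: ·
e10 propose(1,'x'): ·
e11 deliver 1→2: ·
e12 deliver 2→1: ·
e13 deliver 1→0: 0[back,v=1,x]
e14 deliver 0→1: ·
e15 deliver 1→4: ·
e16 deliver 4→1: 1[back,v=2,-]
e17 deliver 1→3: 3[back,v=1,x]
e18 deliver 3→1: ·
e19 deliver 1→2: ·
e20 deliver 3→1: ·

empty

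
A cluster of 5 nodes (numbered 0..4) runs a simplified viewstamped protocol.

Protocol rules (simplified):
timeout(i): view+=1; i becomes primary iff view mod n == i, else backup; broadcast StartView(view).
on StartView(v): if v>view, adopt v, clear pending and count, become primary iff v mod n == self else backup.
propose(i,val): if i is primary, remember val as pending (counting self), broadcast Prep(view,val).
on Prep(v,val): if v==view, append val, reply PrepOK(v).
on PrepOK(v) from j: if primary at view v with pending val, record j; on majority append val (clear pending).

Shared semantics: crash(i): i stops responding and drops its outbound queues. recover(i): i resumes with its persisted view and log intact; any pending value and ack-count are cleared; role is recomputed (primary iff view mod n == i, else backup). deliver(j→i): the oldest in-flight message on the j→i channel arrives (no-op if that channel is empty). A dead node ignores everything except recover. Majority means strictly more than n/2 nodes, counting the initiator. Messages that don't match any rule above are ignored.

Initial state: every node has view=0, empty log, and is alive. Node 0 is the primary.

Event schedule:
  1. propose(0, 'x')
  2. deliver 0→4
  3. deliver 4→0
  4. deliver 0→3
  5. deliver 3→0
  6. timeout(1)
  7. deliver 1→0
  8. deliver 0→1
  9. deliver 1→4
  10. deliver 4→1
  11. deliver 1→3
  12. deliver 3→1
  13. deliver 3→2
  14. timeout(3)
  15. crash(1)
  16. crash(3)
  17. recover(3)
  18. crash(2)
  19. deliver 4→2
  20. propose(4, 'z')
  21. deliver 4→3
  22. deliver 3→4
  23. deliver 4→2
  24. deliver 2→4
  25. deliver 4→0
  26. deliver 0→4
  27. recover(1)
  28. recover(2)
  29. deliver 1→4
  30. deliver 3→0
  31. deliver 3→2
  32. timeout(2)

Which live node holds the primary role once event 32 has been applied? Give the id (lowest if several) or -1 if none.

1. propose(0,'x'):  nop
2. deliver 0→4:  <4:back v0 x>
3. deliver 4→0:  nop
4. deliver 0→3:  <3:back v0 x>
5. deliver 3→0:  <0:prim v0 x>
6. timeout(1):  <1:prim v1 ->
7. deliver 1→0:  <0:back v1 x>
8. deliver 0→1:  nop
9. deliver 1→4:  <4:back v1 x>
10. deliver 4→1:  nop
11. deliver 1→3:  <3:back v1 x>
12. deliver 3→1:  nop
13. deliver 3→2:  nop
14. timeout(3):  <3:back v2 x>
15. crash(1):  <1:✗prim v1 ->
16. crash(3):  <3:✗back v2 x>
17. recover(3):  <3:back v2 x>
18. crash(2):  <2:✗back v0 ->
19. deliver 4→2:  nop
20. propose(4,'z'):  nop
21. deliver 4→3:  nop
22. deliver 3→4:  nop
23. deliver 4→2:  nop
24. deliver 2→4:  nop
25. deliver 4→0:  nop
26. deliver 0→4:  nop
27. recover(1):  <1:prim v1 ->
28. recover(2):  <2:back v0 ->
29. deliver 1→4:  nop
30. deliver 3→0:  nop
31. deliver 3→2:  nop
32. timeout(2):  <2:back v1 ->

1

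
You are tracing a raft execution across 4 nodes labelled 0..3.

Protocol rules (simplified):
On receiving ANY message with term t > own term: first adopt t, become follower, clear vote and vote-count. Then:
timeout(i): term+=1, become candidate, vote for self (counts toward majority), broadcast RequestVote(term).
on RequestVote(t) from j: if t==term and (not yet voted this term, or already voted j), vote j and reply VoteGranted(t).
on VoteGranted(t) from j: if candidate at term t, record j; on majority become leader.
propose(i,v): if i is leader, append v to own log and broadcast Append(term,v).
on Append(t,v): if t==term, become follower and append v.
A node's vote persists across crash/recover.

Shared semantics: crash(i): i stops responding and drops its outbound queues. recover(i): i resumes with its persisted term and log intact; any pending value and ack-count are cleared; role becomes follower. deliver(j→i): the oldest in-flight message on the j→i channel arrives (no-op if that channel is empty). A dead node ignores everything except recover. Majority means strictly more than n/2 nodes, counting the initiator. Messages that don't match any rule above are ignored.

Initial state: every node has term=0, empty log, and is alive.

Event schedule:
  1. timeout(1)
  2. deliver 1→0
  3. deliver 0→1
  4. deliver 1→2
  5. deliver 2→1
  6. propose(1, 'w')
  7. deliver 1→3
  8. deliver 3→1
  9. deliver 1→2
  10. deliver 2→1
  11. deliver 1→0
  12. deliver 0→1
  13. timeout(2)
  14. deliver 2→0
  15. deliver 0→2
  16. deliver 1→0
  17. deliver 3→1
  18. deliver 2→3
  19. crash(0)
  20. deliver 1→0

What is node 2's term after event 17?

2

step 1 timeout(1): 1={cand,t=1,log=-}
step 2 deliver 1→0: 0={foll,t=1,log=-}
step 3 deliver 0→1: —
step 4 deliver 1→2: 2={foll,t=1,log=-}
step 5 deliver 2→1: 1={lead,t=1,log=-}
step 6 propose(1,'w'): 1={lead,t=1,log=w}
step 7 deliver 1→3: 3={foll,t=1,log=-}
step 8 deliver 3→1: —
step 9 deliver 1→2: 2={foll,t=1,log=w}
step 10 deliver 2→1: —
step 11 deliver 1→0: 0={foll,t=1,log=w}
step 12 deliver 0→1: —
step 13 timeout(2): 2={cand,t=2,log=w}
step 14 deliver 2→0: 0={foll,t=2,log=w}
step 15 deliver 0→2: —
step 16 deliver 1→0: —
step 17 deliver 3→1: —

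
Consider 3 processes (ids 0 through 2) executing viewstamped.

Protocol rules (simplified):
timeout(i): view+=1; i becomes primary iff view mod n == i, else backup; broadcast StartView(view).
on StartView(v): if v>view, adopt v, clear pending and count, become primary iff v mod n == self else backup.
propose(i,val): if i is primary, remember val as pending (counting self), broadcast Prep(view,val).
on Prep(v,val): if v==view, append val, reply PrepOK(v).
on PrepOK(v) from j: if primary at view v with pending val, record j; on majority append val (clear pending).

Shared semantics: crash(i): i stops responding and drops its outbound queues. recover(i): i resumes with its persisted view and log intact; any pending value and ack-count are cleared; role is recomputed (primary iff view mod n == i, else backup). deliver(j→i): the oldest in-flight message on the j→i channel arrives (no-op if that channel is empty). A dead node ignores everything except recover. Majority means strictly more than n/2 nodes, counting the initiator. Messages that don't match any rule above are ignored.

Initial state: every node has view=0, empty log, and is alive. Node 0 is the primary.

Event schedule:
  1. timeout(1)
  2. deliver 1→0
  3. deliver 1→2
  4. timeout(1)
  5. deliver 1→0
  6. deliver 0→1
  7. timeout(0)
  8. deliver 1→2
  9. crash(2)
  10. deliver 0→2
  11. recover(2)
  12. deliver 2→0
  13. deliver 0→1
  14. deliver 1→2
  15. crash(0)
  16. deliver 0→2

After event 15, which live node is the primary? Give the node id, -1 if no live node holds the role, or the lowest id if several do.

e1 timeout(1): 1[prim,v=1,-]
e2 deliver 1→0: 0[back,v=1,-]
e3 deliver 1→2: 2[back,v=1,-]
e4 timeout(1): 1[back,v=2,-]
e5 deliver 1→0: 0[back,v=2,-]
e6 deliver 0→1: ·
e7 timeout(0): 0[prim,v=3,-]
e8 deliver 1→2: 2[prim,v=2,-]
e9 crash(2): 2[✗prim,v=2,-]
e10 deliver 0→2: ·
e11 recover(2): 2[prim,v=2,-]
e12 deliver 2→0: ·
e13 deliver 0→1: 1[back,v=3,-]
e14 deliver 1→2: ·
e15 crash(0): 0[✗prim,v=3,-]

2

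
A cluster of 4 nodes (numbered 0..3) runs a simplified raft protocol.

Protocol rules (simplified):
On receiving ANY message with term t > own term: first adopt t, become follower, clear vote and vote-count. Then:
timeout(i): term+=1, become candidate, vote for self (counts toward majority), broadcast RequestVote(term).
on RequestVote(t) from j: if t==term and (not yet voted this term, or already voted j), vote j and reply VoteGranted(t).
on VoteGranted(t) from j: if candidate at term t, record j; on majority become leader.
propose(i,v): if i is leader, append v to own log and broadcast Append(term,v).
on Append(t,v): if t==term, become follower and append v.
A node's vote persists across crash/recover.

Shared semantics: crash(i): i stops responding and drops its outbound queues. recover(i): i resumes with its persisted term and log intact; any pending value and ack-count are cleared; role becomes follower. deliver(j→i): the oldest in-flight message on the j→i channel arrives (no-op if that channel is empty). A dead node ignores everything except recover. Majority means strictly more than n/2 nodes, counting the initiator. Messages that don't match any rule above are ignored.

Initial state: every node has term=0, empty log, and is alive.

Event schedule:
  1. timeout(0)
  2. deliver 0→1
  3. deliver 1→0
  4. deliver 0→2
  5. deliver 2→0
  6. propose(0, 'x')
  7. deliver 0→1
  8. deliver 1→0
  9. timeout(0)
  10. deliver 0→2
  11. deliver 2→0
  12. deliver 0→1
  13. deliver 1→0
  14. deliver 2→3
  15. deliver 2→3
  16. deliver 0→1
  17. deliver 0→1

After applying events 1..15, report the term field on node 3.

e1 timeout(0): 0[cand,t=1,-]
e2 deliver 0→1: 1[foll,t=1,-]
e3 deliver 1→0: ·
e4 deliver 0→2: 2[foll,t=1,-]
e5 deliver 2→0: 0[lead,t=1,-]
e6 propose(0,'x'): 0[lead,t=1,x]
e7 deliver 0→1: 1[foll,t=1,x]
e8 deliver 1→0: ·
e9 timeout(0): 0[cand,t=2,x]
e10 deliver 0→2: 2[foll,t=1,x]
e11 deliver 2→0: ·
e12 deliver 0→1: 1[foll,t=2,x]
e13 deliver 1→0: ·
e14 deliver 2→3: ·
e15 deliver 2→3: ·

0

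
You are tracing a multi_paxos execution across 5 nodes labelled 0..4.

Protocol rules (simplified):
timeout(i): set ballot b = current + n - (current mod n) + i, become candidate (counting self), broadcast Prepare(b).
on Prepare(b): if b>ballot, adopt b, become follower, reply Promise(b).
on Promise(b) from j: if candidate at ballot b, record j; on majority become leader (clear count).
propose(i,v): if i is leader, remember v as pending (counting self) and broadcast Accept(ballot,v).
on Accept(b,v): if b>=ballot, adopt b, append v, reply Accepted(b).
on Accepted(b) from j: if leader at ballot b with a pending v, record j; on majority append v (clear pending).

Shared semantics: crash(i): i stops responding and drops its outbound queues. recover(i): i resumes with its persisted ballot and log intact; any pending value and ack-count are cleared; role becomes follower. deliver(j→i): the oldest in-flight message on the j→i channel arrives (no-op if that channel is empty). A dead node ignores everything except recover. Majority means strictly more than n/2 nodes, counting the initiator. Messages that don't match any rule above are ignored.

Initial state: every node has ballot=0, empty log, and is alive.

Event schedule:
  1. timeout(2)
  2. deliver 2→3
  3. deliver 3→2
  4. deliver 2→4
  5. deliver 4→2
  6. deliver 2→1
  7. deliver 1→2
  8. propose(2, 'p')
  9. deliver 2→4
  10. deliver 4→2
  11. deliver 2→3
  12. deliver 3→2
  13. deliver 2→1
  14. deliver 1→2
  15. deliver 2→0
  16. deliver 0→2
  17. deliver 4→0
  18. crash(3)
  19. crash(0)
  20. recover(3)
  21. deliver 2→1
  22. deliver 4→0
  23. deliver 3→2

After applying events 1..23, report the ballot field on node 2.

1. timeout(2):  <2:cand b7 ->
2. deliver 2→3:  <3:foll b7 ->
3. deliver 3→2:  nop
4. deliver 2→4:  <4:foll b7 ->
5. deliver 4→2:  <2:lead b7 ->
6. deliver 2→1:  <1:foll b7 ->
7. deliver 1→2:  nop
8. propose(2,'p'):  nop
9. deliver 2→4:  <4:foll b7 p>
10. deliver 4→2:  nop
11. deliver 2→3:  <3:foll b7 p>
12. deliver 3→2:  <2:lead b7 p>
13. deliver 2→1:  <1:foll b7 p>
14. deliver 1→2:  nop
15. deliver 2→0:  <0:foll b7 ->
16. deliver 0→2:  nop
17. deliver 4→0:  nop
18. crash(3):  <3:✗foll b7 p>
19. crash(0):  <0:✗foll b7 ->
20. recover(3):  <3:foll b7 p>
21. deliver 2→1:  nop
22. deliver 4→0:  nop
23. deliver 3→2:  nop

7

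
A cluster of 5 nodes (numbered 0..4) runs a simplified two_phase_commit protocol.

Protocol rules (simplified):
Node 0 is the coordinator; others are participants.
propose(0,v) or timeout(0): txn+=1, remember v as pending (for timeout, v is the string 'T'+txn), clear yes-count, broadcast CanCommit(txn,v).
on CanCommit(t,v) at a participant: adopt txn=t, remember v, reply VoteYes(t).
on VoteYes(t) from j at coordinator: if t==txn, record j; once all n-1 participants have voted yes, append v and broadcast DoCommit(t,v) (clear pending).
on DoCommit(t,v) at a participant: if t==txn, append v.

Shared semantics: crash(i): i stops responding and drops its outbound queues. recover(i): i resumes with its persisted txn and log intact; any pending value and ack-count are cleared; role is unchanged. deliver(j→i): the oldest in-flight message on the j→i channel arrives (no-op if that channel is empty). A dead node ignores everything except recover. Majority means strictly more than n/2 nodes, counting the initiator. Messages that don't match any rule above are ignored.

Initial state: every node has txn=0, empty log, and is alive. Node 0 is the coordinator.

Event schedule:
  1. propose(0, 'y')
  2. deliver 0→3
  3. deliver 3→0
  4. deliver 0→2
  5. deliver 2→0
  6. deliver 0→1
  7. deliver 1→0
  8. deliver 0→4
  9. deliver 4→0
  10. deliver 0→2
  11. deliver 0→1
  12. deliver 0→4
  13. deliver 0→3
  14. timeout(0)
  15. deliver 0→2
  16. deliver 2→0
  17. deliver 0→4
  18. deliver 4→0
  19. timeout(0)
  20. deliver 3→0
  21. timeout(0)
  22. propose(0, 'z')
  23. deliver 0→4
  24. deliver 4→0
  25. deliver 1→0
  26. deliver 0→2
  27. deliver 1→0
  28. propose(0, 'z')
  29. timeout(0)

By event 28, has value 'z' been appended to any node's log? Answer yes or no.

no

[1] propose(0,'y') → N0(coor t1 [-])
[2] deliver 0→3 → N3(part t1 [-])
[3] deliver 3→0 → ∅
[4] deliver 0→2 → N2(part t1 [-])
[5] deliver 2→0 → ∅
[6] deliver 0→1 → N1(part t1 [-])
[7] deliver 1→0 → ∅
[8] deliver 0→4 → N4(part t1 [-])
[9] deliver 4→0 → N0(coor t1 [y])
[10] deliver 0→2 → N2(part t1 [y])
[11] deliver 0→1 → N1(part t1 [y])
[12] deliver 0→4 → N4(part t1 [y])
[13] deliver 0→3 → N3(part t1 [y])
[14] timeout(0) → N0(coor t2 [y])
[15] deliver 0→2 → N2(part t2 [y])
[16] deliver 2→0 → ∅
[17] deliver 0→4 → N4(part t2 [y])
[18] deliver 4→0 → ∅
[19] timeout(0) → N0(coor t3 [y])
[20] deliver 3→0 → ∅
[21] timeout(0) → N0(coor t4 [y])
[22] propose(0,'z') → N0(coor t5 [y])
[23] deliver 0→4 → N4(part t3 [y])
[24] deliver 4→0 → ∅
[25] deliver 1→0 → ∅
[26] deliver 0→2 → N2(part t3 [y])
[27] deliver 1→0 → ∅
[28] propose(0,'z') → N0(coor t6 [y])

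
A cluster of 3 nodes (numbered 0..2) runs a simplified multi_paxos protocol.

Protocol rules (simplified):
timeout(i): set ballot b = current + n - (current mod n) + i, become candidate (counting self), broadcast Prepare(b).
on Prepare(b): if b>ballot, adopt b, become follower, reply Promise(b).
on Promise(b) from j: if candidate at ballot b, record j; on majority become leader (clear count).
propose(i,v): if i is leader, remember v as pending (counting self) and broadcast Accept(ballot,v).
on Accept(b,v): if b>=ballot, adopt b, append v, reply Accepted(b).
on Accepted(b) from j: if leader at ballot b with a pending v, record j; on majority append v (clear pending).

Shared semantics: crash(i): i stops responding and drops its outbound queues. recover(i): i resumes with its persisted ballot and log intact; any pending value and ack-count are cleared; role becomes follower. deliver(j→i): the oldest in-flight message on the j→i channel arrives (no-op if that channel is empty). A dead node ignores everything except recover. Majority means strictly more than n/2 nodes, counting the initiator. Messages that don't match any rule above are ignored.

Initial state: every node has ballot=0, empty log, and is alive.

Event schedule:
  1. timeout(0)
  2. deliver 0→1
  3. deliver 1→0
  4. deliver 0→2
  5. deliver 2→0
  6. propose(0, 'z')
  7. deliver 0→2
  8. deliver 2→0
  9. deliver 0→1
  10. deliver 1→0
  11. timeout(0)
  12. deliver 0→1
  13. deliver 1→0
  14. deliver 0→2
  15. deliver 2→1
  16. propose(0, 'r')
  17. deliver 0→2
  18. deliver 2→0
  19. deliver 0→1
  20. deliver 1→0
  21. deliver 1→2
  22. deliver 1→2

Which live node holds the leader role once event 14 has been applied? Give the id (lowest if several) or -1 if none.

0

e1 timeout(0): 0[cand,b=3,-]
e2 deliver 0→1: 1[foll,b=3,-]
e3 deliver 1→0: 0[lead,b=3,-]
e4 deliver 0→2: 2[foll,b=3,-]
e5 deliver 2→0: ·
e6 propose(0,'z'): ·
e7 deliver 0→2: 2[foll,b=3,z]
e8 deliver 2→0: 0[lead,b=3,z]
e9 deliver 0→1: 1[foll,b=3,z]
e10 deliver 1→0: ·
e11 timeout(0): 0[cand,b=6,z]
e12 deliver 0→1: 1[foll,b=6,z]
e13 deliver 1→0: 0[lead,b=6,z]
e14 deliver 0→2: 2[foll,b=6,z]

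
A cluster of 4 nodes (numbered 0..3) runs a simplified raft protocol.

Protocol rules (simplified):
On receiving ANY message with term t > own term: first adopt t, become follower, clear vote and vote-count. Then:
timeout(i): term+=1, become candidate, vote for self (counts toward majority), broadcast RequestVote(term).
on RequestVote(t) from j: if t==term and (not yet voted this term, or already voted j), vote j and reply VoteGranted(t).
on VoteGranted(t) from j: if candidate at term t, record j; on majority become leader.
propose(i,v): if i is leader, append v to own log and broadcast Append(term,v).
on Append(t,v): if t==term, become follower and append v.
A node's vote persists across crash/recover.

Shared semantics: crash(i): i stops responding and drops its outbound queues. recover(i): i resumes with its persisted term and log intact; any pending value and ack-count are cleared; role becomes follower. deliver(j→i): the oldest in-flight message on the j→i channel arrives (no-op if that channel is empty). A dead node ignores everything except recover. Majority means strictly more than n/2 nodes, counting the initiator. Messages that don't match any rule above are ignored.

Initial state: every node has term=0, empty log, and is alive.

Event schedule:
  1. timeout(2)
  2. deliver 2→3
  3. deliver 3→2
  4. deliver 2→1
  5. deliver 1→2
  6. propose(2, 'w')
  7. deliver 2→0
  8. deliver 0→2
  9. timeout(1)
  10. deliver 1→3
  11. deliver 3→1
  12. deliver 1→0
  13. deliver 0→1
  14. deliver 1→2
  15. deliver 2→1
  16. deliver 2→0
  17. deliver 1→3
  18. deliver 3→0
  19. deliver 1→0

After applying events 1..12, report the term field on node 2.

1. timeout(2):  <2:cand t1 ->
2. deliver 2→3:  <3:foll t1 ->
3. deliver 3→2:  nop
4. deliver 2→1:  <1:foll t1 ->
5. deliver 1→2:  <2:lead t1 ->
6. propose(2,'w'):  <2:lead t1 w>
7. deliver 2→0:  <0:foll t1 ->
8. deliver 0→2:  nop
9. timeout(1):  <1:cand t2 ->
10. deliver 1→3:  <3:foll t2 ->
11. deliver 3→1:  nop
12. deliver 1→0:  <0:foll t2 ->

1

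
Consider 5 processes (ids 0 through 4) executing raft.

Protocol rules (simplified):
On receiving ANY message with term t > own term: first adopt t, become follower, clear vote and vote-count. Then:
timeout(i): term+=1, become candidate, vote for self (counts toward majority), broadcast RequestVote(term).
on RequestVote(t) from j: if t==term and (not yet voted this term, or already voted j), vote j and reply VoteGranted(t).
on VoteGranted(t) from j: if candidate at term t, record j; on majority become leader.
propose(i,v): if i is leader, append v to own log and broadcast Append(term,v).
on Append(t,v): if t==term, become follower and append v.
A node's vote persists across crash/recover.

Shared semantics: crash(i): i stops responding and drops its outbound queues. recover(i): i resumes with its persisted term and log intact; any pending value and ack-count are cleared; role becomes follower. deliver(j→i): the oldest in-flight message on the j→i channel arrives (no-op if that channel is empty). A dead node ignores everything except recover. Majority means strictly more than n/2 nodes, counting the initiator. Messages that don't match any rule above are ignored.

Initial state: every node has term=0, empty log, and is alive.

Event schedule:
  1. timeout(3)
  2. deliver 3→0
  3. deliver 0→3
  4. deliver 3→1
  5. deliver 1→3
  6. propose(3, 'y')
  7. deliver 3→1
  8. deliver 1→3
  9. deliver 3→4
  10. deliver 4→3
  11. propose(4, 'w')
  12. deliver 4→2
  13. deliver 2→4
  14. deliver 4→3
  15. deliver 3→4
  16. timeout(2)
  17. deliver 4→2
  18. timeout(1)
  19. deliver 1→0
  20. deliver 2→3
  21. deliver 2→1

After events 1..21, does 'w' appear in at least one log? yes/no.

no

after 1 — timeout(3): n3:cand/t1/[-]
after 2 — deliver 3→0: n0:foll/t1/[-]
after 3 — deliver 0→3: ·
after 4 — deliver 3→1: n1:foll/t1/[-]
after 5 — deliver 1→3: n3:lead/t1/[-]
after 6 — propose(3,'y'): n3:lead/t1/[y]
after 7 — deliver 3→1: n1:foll/t1/[y]
after 8 — deliver 1→3: ·
after 9 — deliver 3→4: n4:foll/t1/[-]
after 10 — deliver 4→3: ·
after 11 — propose(4,'w'): ·
after 12 — deliver 4→2: ·
after 13 — deliver 2→4: ·
after 14 — deliver 4→3: ·
after 15 — deliver 3→4: n4:foll/t1/[y]
after 16 — timeout(2): n2:cand/t1/[-]
after 17 — deliver 4→2: ·
after 18 — timeout(1): n1:cand/t2/[y]
after 19 — deliver 1→0: n0:foll/t2/[-]
after 20 — deliver 2→3: ·
after 21 — deliver 2→1: ·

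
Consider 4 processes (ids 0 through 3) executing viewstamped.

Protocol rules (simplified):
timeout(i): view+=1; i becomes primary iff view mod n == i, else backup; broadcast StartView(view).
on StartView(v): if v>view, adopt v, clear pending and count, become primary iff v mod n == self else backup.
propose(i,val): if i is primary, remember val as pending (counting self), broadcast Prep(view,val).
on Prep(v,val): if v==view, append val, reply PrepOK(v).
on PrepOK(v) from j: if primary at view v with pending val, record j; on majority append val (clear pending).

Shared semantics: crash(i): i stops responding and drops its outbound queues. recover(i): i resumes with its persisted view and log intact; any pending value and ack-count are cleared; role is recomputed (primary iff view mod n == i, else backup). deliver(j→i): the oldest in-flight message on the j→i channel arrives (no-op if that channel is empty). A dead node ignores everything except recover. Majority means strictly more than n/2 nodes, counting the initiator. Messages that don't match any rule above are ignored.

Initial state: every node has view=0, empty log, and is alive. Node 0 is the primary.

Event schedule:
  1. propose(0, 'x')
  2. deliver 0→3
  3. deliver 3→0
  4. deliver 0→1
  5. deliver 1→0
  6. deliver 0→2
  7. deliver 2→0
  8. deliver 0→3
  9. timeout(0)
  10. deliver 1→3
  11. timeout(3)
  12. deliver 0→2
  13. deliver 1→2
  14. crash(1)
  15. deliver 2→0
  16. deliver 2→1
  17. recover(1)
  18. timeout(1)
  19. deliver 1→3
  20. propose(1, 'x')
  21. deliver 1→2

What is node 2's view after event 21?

1

e1 propose(0,'x'): ·
e2 deliver 0→3: 3[back,v=0,x]
e3 deliver 3→0: ·
e4 deliver 0→1: 1[back,v=0,x]
e5 deliver 1→0: 0[prim,v=0,x]
e6 deliver 0→2: 2[back,v=0,x]
e7 deliver 2→0: ·
e8 deliver 0→3: ·
e9 timeout(0): 0[back,v=1,x]
e10 deliver 1→3: ·
e11 timeout(3): 3[back,v=1,x]
e12 deliver 0→2: 2[back,v=1,x]
e13 deliver 1→2: ·
e14 crash(1): 1[✗back,v=0,x]
e15 deliver 2→0: ·
e16 deliver 2→1: ·
e17 recover(1): 1[back,v=0,x]
e18 timeout(1): 1[prim,v=1,x]
e19 deliver 1→3: ·
e20 propose(1,'x'): ·
e21 deliver 1→2: ·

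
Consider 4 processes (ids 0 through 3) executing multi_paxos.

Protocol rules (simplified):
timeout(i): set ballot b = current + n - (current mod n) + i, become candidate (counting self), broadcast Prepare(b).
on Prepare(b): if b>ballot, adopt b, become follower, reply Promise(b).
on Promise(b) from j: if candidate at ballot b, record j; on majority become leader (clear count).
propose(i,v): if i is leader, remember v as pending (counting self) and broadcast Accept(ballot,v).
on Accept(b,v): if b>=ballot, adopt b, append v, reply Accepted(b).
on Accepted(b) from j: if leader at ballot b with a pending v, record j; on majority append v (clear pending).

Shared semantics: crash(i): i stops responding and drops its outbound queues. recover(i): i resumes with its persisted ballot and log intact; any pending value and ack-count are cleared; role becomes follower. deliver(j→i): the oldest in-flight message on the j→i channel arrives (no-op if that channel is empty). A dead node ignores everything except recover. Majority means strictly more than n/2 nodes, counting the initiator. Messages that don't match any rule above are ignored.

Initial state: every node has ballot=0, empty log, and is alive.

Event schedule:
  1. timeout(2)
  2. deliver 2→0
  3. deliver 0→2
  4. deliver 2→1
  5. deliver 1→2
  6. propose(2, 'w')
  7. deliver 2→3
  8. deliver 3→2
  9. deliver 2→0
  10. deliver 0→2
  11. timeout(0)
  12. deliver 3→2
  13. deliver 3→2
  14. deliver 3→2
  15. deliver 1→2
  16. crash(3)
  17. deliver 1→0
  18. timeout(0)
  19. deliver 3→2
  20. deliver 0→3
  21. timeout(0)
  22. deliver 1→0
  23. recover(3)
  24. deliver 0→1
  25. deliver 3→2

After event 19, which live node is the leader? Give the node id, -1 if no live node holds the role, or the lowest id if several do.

2

e1 timeout(2): 2[cand,b=6,-]
e2 deliver 2→0: 0[foll,b=6,-]
e3 deliver 0→2: ·
e4 deliver 2→1: 1[foll,b=6,-]
e5 deliver 1→2: 2[lead,b=6,-]
e6 propose(2,'w'): ·
e7 deliver 2→3: 3[foll,b=6,-]
e8 deliver 3→2: ·
e9 deliver 2→0: 0[foll,b=6,w]
e10 deliver 0→2: ·
e11 timeout(0): 0[cand,b=8,w]
e12 deliver 3→2: ·
e13 deliver 3→2: ·
e14 deliver 3→2: ·
e15 deliver 1→2: ·
e16 crash(3): 3[✗foll,b=6,-]
e17 deliver 1→0: ·
e18 timeout(0): 0[cand,b=12,w]
e19 deliver 3→2: ·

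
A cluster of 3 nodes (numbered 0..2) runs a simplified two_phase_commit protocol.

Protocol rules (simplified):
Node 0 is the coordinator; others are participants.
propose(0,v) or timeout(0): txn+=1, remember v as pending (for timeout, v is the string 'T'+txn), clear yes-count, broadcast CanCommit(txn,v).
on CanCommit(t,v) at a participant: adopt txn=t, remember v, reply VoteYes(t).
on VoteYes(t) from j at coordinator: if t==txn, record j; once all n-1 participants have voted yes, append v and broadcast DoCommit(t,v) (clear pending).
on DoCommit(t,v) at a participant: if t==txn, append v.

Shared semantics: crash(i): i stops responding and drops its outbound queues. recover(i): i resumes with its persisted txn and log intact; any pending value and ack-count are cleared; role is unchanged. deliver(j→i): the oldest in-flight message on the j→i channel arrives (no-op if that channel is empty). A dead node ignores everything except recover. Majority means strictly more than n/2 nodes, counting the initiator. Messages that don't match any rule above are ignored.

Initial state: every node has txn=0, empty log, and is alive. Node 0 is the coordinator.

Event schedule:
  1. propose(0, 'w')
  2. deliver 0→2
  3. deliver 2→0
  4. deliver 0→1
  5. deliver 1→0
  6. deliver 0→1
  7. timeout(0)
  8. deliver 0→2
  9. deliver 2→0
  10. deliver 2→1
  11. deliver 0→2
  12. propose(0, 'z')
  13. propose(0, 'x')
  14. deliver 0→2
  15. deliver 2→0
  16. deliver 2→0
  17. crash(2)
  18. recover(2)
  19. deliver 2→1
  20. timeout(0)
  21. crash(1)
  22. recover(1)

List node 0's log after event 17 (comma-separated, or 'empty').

w

e1 propose(0,'w'): 0[coor,t=1,-]
e2 deliver 0→2: 2[part,t=1,-]
e3 deliver 2→0: ·
e4 deliver 0→1: 1[part,t=1,-]
e5 deliver 1→0: 0[coor,t=1,w]
e6 deliver 0→1: 1[part,t=1,w]
e7 timeout(0): 0[coor,t=2,w]
e8 deliver 0→2: 2[part,t=1,w]
e9 deliver 2→0: ·
e10 deliver 2→1: ·
e11 deliver 0→2: 2[part,t=2,w]
e12 propose(0,'z'): 0[coor,t=3,w]
e13 propose(0,'x'): 0[coor,t=4,w]
e14 deliver 0→2: 2[part,t=3,w]
e15 deliver 2→0: ·
e16 deliver 2→0: ·
e17 crash(2): 2[✗part,t=3,w]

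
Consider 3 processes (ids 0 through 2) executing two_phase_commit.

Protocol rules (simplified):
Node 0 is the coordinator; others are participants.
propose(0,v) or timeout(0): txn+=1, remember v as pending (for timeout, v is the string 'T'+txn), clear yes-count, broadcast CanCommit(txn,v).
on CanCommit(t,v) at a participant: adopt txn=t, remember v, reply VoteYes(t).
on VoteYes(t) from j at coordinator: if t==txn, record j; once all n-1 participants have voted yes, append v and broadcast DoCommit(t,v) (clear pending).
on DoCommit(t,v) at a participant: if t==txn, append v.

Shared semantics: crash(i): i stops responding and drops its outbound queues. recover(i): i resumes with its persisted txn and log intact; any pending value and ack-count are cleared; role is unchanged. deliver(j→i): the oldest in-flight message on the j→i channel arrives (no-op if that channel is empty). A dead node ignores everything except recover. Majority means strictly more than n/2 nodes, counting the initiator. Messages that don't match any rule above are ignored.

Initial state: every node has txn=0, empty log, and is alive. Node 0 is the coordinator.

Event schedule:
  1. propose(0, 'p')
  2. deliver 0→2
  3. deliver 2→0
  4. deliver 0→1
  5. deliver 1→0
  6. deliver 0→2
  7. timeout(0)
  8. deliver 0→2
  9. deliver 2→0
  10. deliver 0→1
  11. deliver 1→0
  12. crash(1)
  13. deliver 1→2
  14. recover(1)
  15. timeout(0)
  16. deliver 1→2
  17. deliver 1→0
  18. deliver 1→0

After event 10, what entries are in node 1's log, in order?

p

1. propose(0,'p'):  <0:coor t1 ->
2. deliver 0→2:  <2:part t1 ->
3. deliver 2→0:  nop
4. deliver 0→1:  <1:part t1 ->
5. deliver 1→0:  <0:coor t1 p>
6. deliver 0→2:  <2:part t1 p>
7. timeout(0):  <0:coor t2 p>
8. deliver 0→2:  <2:part t2 p>
9. deliver 2→0:  nop
10. deliver 0→1:  <1:part t1 p>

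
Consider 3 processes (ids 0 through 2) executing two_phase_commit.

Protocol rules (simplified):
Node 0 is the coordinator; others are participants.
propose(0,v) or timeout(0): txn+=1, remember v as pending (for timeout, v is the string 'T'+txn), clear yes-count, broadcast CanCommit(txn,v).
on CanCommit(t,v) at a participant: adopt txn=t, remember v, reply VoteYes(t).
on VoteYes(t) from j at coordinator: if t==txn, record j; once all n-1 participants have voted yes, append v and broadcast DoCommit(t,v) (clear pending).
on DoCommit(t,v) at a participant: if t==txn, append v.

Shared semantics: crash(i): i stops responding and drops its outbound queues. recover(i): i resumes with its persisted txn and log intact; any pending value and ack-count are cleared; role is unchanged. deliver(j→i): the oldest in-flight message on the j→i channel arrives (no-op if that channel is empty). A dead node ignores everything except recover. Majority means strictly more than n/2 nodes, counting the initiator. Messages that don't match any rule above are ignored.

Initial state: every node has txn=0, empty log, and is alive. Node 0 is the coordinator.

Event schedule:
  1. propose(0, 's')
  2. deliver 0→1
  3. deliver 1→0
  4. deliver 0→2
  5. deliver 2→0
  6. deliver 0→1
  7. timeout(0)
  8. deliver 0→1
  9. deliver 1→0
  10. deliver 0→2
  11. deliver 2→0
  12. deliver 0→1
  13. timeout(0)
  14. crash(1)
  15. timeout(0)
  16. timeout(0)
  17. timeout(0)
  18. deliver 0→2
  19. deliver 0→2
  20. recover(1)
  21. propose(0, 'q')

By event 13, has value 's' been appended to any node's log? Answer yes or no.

e1 propose(0,'s'): 0[coor,t=1,-]
e2 deliver 0→1: 1[part,t=1,-]
e3 deliver 1→0: ·
e4 deliver 0→2: 2[part,t=1,-]
e5 deliver 2→0: 0[coor,t=1,s]
e6 deliver 0→1: 1[part,t=1,s]
e7 timeout(0): 0[coor,t=2,s]
e8 deliver 0→1: 1[part,t=2,s]
e9 deliver 1→0: ·
e10 deliver 0→2: 2[part,t=1,s]
e11 deliver 2→0: ·
e12 deliver 0→1: ·
e13 timeout(0): 0[coor,t=3,s]

yes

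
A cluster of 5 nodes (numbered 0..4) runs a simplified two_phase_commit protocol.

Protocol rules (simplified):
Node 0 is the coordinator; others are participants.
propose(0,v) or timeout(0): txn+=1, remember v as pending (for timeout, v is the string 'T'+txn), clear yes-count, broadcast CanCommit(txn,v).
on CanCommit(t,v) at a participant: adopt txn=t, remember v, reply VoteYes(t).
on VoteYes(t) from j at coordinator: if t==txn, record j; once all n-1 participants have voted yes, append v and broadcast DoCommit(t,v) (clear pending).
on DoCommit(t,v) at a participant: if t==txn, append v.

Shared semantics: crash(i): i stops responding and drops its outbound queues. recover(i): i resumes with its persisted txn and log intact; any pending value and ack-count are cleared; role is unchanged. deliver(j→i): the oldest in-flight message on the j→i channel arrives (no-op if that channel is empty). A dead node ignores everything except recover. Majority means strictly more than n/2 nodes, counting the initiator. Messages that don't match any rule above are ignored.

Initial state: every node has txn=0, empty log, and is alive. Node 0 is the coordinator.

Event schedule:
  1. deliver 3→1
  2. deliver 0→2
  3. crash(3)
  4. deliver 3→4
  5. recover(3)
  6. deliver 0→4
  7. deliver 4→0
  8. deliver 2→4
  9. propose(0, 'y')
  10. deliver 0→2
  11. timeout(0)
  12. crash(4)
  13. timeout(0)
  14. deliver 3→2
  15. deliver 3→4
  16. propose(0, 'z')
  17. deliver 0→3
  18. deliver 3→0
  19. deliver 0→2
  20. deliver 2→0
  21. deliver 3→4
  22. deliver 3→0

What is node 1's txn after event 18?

0

[1] deliver 3→1 → ∅
[2] deliver 0→2 → ∅
[3] crash(3) → N3(✗part t0 [-])
[4] deliver 3→4 → ∅
[5] recover(3) → N3(part t0 [-])
[6] deliver 0→4 → ∅
[7] deliver 4→0 → ∅
[8] deliver 2→4 → ∅
[9] propose(0,'y') → N0(coor t1 [-])
[10] deliver 0→2 → N2(part t1 [-])
[11] timeout(0) → N0(coor t2 [-])
[12] crash(4) → N4(✗part t0 [-])
[13] timeout(0) → N0(coor t3 [-])
[14] deliver 3→2 → ∅
[15] deliver 3→4 → ∅
[16] propose(0,'z') → N0(coor t4 [-])
[17] deliver 0→3 → N3(part t1 [-])
[18] deliver 3→0 → ∅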